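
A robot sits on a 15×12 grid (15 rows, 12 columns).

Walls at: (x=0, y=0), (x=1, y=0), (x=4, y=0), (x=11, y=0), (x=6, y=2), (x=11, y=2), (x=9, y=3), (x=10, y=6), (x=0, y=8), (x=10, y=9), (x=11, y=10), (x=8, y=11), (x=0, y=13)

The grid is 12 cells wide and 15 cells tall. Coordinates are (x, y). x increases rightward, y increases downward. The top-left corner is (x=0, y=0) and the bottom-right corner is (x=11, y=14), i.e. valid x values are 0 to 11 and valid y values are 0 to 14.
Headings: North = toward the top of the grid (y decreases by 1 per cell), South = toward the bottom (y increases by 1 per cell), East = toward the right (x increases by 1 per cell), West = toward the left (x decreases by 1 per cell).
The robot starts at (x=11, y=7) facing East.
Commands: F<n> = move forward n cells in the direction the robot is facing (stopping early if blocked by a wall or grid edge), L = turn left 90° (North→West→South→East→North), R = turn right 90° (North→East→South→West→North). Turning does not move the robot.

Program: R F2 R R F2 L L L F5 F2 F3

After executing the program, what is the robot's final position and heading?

Answer: Final position: (x=11, y=7), facing East

Derivation:
Start: (x=11, y=7), facing East
  R: turn right, now facing South
  F2: move forward 2, now at (x=11, y=9)
  R: turn right, now facing West
  R: turn right, now facing North
  F2: move forward 2, now at (x=11, y=7)
  L: turn left, now facing West
  L: turn left, now facing South
  L: turn left, now facing East
  F5: move forward 0/5 (blocked), now at (x=11, y=7)
  F2: move forward 0/2 (blocked), now at (x=11, y=7)
  F3: move forward 0/3 (blocked), now at (x=11, y=7)
Final: (x=11, y=7), facing East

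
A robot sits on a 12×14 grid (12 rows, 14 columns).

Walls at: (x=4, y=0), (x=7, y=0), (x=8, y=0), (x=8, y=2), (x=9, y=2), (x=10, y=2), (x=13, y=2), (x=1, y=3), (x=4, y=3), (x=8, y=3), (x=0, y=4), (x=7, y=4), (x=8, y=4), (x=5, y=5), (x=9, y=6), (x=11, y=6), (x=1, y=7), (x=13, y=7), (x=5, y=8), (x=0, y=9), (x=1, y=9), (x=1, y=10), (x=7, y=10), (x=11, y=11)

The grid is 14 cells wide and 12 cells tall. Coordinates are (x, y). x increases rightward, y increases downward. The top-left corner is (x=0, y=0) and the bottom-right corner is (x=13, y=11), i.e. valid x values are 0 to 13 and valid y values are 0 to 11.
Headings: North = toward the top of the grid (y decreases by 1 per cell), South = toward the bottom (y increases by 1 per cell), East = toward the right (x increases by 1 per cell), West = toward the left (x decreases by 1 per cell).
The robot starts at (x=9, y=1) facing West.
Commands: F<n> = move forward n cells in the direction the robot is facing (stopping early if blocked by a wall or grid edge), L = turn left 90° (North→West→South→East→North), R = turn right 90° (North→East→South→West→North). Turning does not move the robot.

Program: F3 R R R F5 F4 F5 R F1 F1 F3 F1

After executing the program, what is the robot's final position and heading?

Start: (x=9, y=1), facing West
  F3: move forward 3, now at (x=6, y=1)
  R: turn right, now facing North
  R: turn right, now facing East
  R: turn right, now facing South
  F5: move forward 5, now at (x=6, y=6)
  F4: move forward 4, now at (x=6, y=10)
  F5: move forward 1/5 (blocked), now at (x=6, y=11)
  R: turn right, now facing West
  F1: move forward 1, now at (x=5, y=11)
  F1: move forward 1, now at (x=4, y=11)
  F3: move forward 3, now at (x=1, y=11)
  F1: move forward 1, now at (x=0, y=11)
Final: (x=0, y=11), facing West

Answer: Final position: (x=0, y=11), facing West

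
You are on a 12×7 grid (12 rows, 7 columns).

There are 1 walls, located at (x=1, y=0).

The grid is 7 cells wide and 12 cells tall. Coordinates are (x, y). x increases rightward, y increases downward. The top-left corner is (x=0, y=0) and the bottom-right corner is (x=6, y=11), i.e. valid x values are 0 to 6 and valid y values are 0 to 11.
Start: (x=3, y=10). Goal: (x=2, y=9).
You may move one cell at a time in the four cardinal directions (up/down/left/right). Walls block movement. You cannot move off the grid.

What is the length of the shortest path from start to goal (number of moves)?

BFS from (x=3, y=10) until reaching (x=2, y=9):
  Distance 0: (x=3, y=10)
  Distance 1: (x=3, y=9), (x=2, y=10), (x=4, y=10), (x=3, y=11)
  Distance 2: (x=3, y=8), (x=2, y=9), (x=4, y=9), (x=1, y=10), (x=5, y=10), (x=2, y=11), (x=4, y=11)  <- goal reached here
One shortest path (2 moves): (x=3, y=10) -> (x=2, y=10) -> (x=2, y=9)

Answer: Shortest path length: 2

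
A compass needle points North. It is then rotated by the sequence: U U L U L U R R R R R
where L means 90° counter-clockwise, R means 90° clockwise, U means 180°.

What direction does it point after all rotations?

Start: North
  U (U-turn (180°)) -> South
  U (U-turn (180°)) -> North
  L (left (90° counter-clockwise)) -> West
  U (U-turn (180°)) -> East
  L (left (90° counter-clockwise)) -> North
  U (U-turn (180°)) -> South
  R (right (90° clockwise)) -> West
  R (right (90° clockwise)) -> North
  R (right (90° clockwise)) -> East
  R (right (90° clockwise)) -> South
  R (right (90° clockwise)) -> West
Final: West

Answer: Final heading: West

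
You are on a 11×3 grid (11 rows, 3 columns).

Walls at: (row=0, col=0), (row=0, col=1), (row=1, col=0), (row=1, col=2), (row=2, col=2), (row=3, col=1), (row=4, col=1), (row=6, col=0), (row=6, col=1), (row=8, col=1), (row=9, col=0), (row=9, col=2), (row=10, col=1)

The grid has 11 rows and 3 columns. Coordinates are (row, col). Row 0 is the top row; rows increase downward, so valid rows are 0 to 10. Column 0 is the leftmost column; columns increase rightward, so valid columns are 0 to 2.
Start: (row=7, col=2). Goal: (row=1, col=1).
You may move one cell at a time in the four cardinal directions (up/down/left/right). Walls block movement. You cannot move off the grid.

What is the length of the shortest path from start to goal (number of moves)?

Answer: Shortest path length: 9

Derivation:
BFS from (row=7, col=2) until reaching (row=1, col=1):
  Distance 0: (row=7, col=2)
  Distance 1: (row=6, col=2), (row=7, col=1), (row=8, col=2)
  Distance 2: (row=5, col=2), (row=7, col=0)
  Distance 3: (row=4, col=2), (row=5, col=1), (row=8, col=0)
  Distance 4: (row=3, col=2), (row=5, col=0)
  Distance 5: (row=4, col=0)
  Distance 6: (row=3, col=0)
  Distance 7: (row=2, col=0)
  Distance 8: (row=2, col=1)
  Distance 9: (row=1, col=1)  <- goal reached here
One shortest path (9 moves): (row=7, col=2) -> (row=6, col=2) -> (row=5, col=2) -> (row=5, col=1) -> (row=5, col=0) -> (row=4, col=0) -> (row=3, col=0) -> (row=2, col=0) -> (row=2, col=1) -> (row=1, col=1)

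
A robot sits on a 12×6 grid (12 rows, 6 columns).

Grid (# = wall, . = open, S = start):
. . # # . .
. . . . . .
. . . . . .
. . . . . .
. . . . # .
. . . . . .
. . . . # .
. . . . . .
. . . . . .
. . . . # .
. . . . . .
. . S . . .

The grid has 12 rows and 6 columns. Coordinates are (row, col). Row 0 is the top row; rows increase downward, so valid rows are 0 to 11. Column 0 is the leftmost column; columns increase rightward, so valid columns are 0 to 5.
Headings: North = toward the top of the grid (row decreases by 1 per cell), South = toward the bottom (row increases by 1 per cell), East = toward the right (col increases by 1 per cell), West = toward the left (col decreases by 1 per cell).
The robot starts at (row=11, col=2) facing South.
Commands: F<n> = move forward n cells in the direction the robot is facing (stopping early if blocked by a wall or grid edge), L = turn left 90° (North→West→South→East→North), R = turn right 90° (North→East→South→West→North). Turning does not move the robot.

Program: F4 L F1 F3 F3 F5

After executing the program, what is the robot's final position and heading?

Start: (row=11, col=2), facing South
  F4: move forward 0/4 (blocked), now at (row=11, col=2)
  L: turn left, now facing East
  F1: move forward 1, now at (row=11, col=3)
  F3: move forward 2/3 (blocked), now at (row=11, col=5)
  F3: move forward 0/3 (blocked), now at (row=11, col=5)
  F5: move forward 0/5 (blocked), now at (row=11, col=5)
Final: (row=11, col=5), facing East

Answer: Final position: (row=11, col=5), facing East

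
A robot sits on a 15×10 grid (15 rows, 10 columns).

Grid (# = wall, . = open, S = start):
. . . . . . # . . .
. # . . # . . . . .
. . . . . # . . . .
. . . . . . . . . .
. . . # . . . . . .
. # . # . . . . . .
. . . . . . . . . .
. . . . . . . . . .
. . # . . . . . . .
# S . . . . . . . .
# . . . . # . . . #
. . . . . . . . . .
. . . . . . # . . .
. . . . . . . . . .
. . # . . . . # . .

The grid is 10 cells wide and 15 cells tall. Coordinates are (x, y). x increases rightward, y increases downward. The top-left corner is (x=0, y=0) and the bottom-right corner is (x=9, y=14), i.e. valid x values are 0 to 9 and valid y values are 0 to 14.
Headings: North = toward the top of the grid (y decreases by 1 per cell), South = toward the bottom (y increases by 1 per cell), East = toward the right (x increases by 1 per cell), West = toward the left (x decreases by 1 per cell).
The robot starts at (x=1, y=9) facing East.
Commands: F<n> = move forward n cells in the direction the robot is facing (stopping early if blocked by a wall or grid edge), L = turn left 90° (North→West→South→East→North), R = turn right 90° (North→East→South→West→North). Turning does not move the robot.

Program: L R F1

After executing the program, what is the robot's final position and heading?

Start: (x=1, y=9), facing East
  L: turn left, now facing North
  R: turn right, now facing East
  F1: move forward 1, now at (x=2, y=9)
Final: (x=2, y=9), facing East

Answer: Final position: (x=2, y=9), facing East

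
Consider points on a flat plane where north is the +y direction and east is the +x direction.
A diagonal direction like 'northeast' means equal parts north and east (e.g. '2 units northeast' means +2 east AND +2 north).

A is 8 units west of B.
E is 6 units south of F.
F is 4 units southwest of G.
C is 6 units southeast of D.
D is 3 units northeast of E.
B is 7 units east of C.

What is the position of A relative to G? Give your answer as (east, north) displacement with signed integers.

Answer: A is at (east=4, north=-13) relative to G.

Derivation:
Place G at the origin (east=0, north=0).
  F is 4 units southwest of G: delta (east=-4, north=-4); F at (east=-4, north=-4).
  E is 6 units south of F: delta (east=+0, north=-6); E at (east=-4, north=-10).
  D is 3 units northeast of E: delta (east=+3, north=+3); D at (east=-1, north=-7).
  C is 6 units southeast of D: delta (east=+6, north=-6); C at (east=5, north=-13).
  B is 7 units east of C: delta (east=+7, north=+0); B at (east=12, north=-13).
  A is 8 units west of B: delta (east=-8, north=+0); A at (east=4, north=-13).
Therefore A relative to G: (east=4, north=-13).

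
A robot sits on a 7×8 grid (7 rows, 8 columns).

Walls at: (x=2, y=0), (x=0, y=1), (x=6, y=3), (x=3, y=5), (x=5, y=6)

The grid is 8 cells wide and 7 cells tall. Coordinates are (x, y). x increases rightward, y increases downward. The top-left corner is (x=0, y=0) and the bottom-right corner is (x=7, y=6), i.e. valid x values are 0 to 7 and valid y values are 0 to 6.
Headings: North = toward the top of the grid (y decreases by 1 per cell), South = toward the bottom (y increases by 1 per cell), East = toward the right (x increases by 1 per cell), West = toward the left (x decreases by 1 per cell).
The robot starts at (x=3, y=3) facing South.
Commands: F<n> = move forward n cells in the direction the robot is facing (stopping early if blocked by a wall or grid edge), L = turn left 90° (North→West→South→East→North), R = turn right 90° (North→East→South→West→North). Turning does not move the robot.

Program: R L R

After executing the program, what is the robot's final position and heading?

Answer: Final position: (x=3, y=3), facing West

Derivation:
Start: (x=3, y=3), facing South
  R: turn right, now facing West
  L: turn left, now facing South
  R: turn right, now facing West
Final: (x=3, y=3), facing West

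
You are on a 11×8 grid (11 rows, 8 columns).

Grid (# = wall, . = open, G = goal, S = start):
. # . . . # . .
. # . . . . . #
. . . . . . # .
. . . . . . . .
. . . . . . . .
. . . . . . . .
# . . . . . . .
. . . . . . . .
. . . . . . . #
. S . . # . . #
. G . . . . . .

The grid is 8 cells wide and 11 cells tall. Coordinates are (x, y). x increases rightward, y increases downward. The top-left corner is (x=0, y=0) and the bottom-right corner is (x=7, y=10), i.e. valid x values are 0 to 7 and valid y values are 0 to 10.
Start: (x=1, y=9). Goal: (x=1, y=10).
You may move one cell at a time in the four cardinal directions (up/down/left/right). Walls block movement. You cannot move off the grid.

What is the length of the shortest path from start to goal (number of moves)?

Answer: Shortest path length: 1

Derivation:
BFS from (x=1, y=9) until reaching (x=1, y=10):
  Distance 0: (x=1, y=9)
  Distance 1: (x=1, y=8), (x=0, y=9), (x=2, y=9), (x=1, y=10)  <- goal reached here
One shortest path (1 moves): (x=1, y=9) -> (x=1, y=10)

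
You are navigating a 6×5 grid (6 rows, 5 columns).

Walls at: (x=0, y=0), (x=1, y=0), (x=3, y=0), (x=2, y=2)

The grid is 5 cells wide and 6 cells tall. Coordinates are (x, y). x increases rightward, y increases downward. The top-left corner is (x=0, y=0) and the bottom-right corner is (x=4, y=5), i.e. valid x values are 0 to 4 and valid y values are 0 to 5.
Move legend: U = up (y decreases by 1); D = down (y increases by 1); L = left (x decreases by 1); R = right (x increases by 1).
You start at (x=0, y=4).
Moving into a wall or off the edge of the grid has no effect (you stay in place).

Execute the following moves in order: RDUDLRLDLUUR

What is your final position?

Start: (x=0, y=4)
  R (right): (x=0, y=4) -> (x=1, y=4)
  D (down): (x=1, y=4) -> (x=1, y=5)
  U (up): (x=1, y=5) -> (x=1, y=4)
  D (down): (x=1, y=4) -> (x=1, y=5)
  L (left): (x=1, y=5) -> (x=0, y=5)
  R (right): (x=0, y=5) -> (x=1, y=5)
  L (left): (x=1, y=5) -> (x=0, y=5)
  D (down): blocked, stay at (x=0, y=5)
  L (left): blocked, stay at (x=0, y=5)
  U (up): (x=0, y=5) -> (x=0, y=4)
  U (up): (x=0, y=4) -> (x=0, y=3)
  R (right): (x=0, y=3) -> (x=1, y=3)
Final: (x=1, y=3)

Answer: Final position: (x=1, y=3)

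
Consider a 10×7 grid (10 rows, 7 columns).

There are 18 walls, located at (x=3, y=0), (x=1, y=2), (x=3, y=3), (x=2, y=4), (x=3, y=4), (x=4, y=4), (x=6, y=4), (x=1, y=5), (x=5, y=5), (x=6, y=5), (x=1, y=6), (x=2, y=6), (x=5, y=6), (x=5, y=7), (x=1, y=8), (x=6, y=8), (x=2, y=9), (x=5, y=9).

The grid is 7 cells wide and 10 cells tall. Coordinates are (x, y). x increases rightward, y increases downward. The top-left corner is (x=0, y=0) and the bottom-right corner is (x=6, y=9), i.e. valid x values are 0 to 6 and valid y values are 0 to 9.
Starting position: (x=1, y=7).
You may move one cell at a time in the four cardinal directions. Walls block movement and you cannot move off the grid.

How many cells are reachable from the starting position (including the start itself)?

Answer: Reachable cells: 49

Derivation:
BFS flood-fill from (x=1, y=7):
  Distance 0: (x=1, y=7)
  Distance 1: (x=0, y=7), (x=2, y=7)
  Distance 2: (x=0, y=6), (x=3, y=7), (x=0, y=8), (x=2, y=8)
  Distance 3: (x=0, y=5), (x=3, y=6), (x=4, y=7), (x=3, y=8), (x=0, y=9)
  Distance 4: (x=0, y=4), (x=3, y=5), (x=4, y=6), (x=4, y=8), (x=1, y=9), (x=3, y=9)
  Distance 5: (x=0, y=3), (x=1, y=4), (x=2, y=5), (x=4, y=5), (x=5, y=8), (x=4, y=9)
  Distance 6: (x=0, y=2), (x=1, y=3)
  Distance 7: (x=0, y=1), (x=2, y=3)
  Distance 8: (x=0, y=0), (x=1, y=1), (x=2, y=2)
  Distance 9: (x=1, y=0), (x=2, y=1), (x=3, y=2)
  Distance 10: (x=2, y=0), (x=3, y=1), (x=4, y=2)
  Distance 11: (x=4, y=1), (x=5, y=2), (x=4, y=3)
  Distance 12: (x=4, y=0), (x=5, y=1), (x=6, y=2), (x=5, y=3)
  Distance 13: (x=5, y=0), (x=6, y=1), (x=6, y=3), (x=5, y=4)
  Distance 14: (x=6, y=0)
Total reachable: 49 (grid has 52 open cells total)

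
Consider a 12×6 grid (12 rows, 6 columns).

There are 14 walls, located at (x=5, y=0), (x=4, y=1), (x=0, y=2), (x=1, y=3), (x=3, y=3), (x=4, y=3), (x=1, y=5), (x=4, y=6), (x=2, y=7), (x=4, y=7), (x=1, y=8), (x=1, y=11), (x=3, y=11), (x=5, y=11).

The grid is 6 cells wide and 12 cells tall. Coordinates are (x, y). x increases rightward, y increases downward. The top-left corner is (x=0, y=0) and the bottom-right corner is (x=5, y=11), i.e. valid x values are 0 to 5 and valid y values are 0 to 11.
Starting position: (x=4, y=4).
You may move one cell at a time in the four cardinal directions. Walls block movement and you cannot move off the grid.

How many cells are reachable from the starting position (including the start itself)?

Answer: Reachable cells: 58

Derivation:
BFS flood-fill from (x=4, y=4):
  Distance 0: (x=4, y=4)
  Distance 1: (x=3, y=4), (x=5, y=4), (x=4, y=5)
  Distance 2: (x=5, y=3), (x=2, y=4), (x=3, y=5), (x=5, y=5)
  Distance 3: (x=5, y=2), (x=2, y=3), (x=1, y=4), (x=2, y=5), (x=3, y=6), (x=5, y=6)
  Distance 4: (x=5, y=1), (x=2, y=2), (x=4, y=2), (x=0, y=4), (x=2, y=6), (x=3, y=7), (x=5, y=7)
  Distance 5: (x=2, y=1), (x=1, y=2), (x=3, y=2), (x=0, y=3), (x=0, y=5), (x=1, y=6), (x=3, y=8), (x=5, y=8)
  Distance 6: (x=2, y=0), (x=1, y=1), (x=3, y=1), (x=0, y=6), (x=1, y=7), (x=2, y=8), (x=4, y=8), (x=3, y=9), (x=5, y=9)
  Distance 7: (x=1, y=0), (x=3, y=0), (x=0, y=1), (x=0, y=7), (x=2, y=9), (x=4, y=9), (x=3, y=10), (x=5, y=10)
  Distance 8: (x=0, y=0), (x=4, y=0), (x=0, y=8), (x=1, y=9), (x=2, y=10), (x=4, y=10)
  Distance 9: (x=0, y=9), (x=1, y=10), (x=2, y=11), (x=4, y=11)
  Distance 10: (x=0, y=10)
  Distance 11: (x=0, y=11)
Total reachable: 58 (grid has 58 open cells total)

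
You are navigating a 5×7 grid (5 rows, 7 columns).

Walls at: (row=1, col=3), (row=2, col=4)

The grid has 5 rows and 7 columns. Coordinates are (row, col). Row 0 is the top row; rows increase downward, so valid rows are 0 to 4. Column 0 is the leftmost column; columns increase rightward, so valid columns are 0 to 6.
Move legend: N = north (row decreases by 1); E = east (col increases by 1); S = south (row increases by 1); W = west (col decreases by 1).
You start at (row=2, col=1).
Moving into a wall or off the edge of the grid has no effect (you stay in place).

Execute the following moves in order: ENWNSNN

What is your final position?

Answer: Final position: (row=0, col=1)

Derivation:
Start: (row=2, col=1)
  E (east): (row=2, col=1) -> (row=2, col=2)
  N (north): (row=2, col=2) -> (row=1, col=2)
  W (west): (row=1, col=2) -> (row=1, col=1)
  N (north): (row=1, col=1) -> (row=0, col=1)
  S (south): (row=0, col=1) -> (row=1, col=1)
  N (north): (row=1, col=1) -> (row=0, col=1)
  N (north): blocked, stay at (row=0, col=1)
Final: (row=0, col=1)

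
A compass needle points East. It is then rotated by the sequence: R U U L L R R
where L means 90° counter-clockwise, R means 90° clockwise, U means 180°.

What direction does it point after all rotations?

Answer: Final heading: South

Derivation:
Start: East
  R (right (90° clockwise)) -> South
  U (U-turn (180°)) -> North
  U (U-turn (180°)) -> South
  L (left (90° counter-clockwise)) -> East
  L (left (90° counter-clockwise)) -> North
  R (right (90° clockwise)) -> East
  R (right (90° clockwise)) -> South
Final: South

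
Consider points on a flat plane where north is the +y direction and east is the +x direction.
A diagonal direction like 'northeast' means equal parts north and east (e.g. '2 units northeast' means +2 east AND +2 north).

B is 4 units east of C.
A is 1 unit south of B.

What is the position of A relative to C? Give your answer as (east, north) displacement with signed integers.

Answer: A is at (east=4, north=-1) relative to C.

Derivation:
Place C at the origin (east=0, north=0).
  B is 4 units east of C: delta (east=+4, north=+0); B at (east=4, north=0).
  A is 1 unit south of B: delta (east=+0, north=-1); A at (east=4, north=-1).
Therefore A relative to C: (east=4, north=-1).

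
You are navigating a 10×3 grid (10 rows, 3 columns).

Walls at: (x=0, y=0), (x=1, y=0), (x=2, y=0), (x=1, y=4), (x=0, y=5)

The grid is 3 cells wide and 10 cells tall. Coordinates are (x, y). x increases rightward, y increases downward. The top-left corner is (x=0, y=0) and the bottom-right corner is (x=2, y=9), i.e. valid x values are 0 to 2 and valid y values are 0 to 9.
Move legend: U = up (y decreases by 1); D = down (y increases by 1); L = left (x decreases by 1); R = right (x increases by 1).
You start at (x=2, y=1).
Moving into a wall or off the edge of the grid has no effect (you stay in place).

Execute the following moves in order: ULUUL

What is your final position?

Start: (x=2, y=1)
  U (up): blocked, stay at (x=2, y=1)
  L (left): (x=2, y=1) -> (x=1, y=1)
  U (up): blocked, stay at (x=1, y=1)
  U (up): blocked, stay at (x=1, y=1)
  L (left): (x=1, y=1) -> (x=0, y=1)
Final: (x=0, y=1)

Answer: Final position: (x=0, y=1)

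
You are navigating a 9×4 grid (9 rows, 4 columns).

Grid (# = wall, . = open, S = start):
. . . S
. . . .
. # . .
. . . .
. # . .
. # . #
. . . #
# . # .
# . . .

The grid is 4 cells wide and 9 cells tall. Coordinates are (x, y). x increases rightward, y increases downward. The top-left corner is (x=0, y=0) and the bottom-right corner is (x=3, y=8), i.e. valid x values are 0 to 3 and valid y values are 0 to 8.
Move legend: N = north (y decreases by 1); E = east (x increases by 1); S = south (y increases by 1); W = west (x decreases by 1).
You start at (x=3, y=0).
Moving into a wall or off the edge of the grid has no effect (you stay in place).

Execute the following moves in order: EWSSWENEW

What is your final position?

Start: (x=3, y=0)
  E (east): blocked, stay at (x=3, y=0)
  W (west): (x=3, y=0) -> (x=2, y=0)
  S (south): (x=2, y=0) -> (x=2, y=1)
  S (south): (x=2, y=1) -> (x=2, y=2)
  W (west): blocked, stay at (x=2, y=2)
  E (east): (x=2, y=2) -> (x=3, y=2)
  N (north): (x=3, y=2) -> (x=3, y=1)
  E (east): blocked, stay at (x=3, y=1)
  W (west): (x=3, y=1) -> (x=2, y=1)
Final: (x=2, y=1)

Answer: Final position: (x=2, y=1)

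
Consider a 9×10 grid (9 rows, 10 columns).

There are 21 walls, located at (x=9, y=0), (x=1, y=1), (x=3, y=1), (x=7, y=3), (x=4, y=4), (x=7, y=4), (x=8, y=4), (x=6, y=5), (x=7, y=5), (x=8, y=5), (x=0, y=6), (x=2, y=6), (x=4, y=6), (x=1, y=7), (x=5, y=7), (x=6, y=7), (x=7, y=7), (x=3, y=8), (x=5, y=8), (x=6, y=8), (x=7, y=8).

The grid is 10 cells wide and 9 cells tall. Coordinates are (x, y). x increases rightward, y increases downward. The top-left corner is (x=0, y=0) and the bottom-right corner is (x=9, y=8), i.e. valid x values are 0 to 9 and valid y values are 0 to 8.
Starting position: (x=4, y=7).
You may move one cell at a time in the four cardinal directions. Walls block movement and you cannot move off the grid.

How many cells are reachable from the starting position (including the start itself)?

Answer: Reachable cells: 69

Derivation:
BFS flood-fill from (x=4, y=7):
  Distance 0: (x=4, y=7)
  Distance 1: (x=3, y=7), (x=4, y=8)
  Distance 2: (x=3, y=6), (x=2, y=7)
  Distance 3: (x=3, y=5), (x=2, y=8)
  Distance 4: (x=3, y=4), (x=2, y=5), (x=4, y=5), (x=1, y=8)
  Distance 5: (x=3, y=3), (x=2, y=4), (x=1, y=5), (x=5, y=5), (x=0, y=8)
  Distance 6: (x=3, y=2), (x=2, y=3), (x=4, y=3), (x=1, y=4), (x=5, y=4), (x=0, y=5), (x=1, y=6), (x=5, y=6), (x=0, y=7)
  Distance 7: (x=2, y=2), (x=4, y=2), (x=1, y=3), (x=5, y=3), (x=0, y=4), (x=6, y=4), (x=6, y=6)
  Distance 8: (x=2, y=1), (x=4, y=1), (x=1, y=2), (x=5, y=2), (x=0, y=3), (x=6, y=3), (x=7, y=6)
  Distance 9: (x=2, y=0), (x=4, y=0), (x=5, y=1), (x=0, y=2), (x=6, y=2), (x=8, y=6)
  Distance 10: (x=1, y=0), (x=3, y=0), (x=5, y=0), (x=0, y=1), (x=6, y=1), (x=7, y=2), (x=9, y=6), (x=8, y=7)
  Distance 11: (x=0, y=0), (x=6, y=0), (x=7, y=1), (x=8, y=2), (x=9, y=5), (x=9, y=7), (x=8, y=8)
  Distance 12: (x=7, y=0), (x=8, y=1), (x=9, y=2), (x=8, y=3), (x=9, y=4), (x=9, y=8)
  Distance 13: (x=8, y=0), (x=9, y=1), (x=9, y=3)
Total reachable: 69 (grid has 69 open cells total)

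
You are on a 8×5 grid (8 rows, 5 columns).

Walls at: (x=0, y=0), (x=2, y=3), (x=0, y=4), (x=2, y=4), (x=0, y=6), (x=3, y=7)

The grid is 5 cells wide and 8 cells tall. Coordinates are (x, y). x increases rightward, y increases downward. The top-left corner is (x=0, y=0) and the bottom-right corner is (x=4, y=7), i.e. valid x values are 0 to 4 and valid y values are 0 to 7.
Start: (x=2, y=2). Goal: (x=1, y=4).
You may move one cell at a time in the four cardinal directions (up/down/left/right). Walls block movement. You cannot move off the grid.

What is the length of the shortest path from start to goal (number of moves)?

BFS from (x=2, y=2) until reaching (x=1, y=4):
  Distance 0: (x=2, y=2)
  Distance 1: (x=2, y=1), (x=1, y=2), (x=3, y=2)
  Distance 2: (x=2, y=0), (x=1, y=1), (x=3, y=1), (x=0, y=2), (x=4, y=2), (x=1, y=3), (x=3, y=3)
  Distance 3: (x=1, y=0), (x=3, y=0), (x=0, y=1), (x=4, y=1), (x=0, y=3), (x=4, y=3), (x=1, y=4), (x=3, y=4)  <- goal reached here
One shortest path (3 moves): (x=2, y=2) -> (x=1, y=2) -> (x=1, y=3) -> (x=1, y=4)

Answer: Shortest path length: 3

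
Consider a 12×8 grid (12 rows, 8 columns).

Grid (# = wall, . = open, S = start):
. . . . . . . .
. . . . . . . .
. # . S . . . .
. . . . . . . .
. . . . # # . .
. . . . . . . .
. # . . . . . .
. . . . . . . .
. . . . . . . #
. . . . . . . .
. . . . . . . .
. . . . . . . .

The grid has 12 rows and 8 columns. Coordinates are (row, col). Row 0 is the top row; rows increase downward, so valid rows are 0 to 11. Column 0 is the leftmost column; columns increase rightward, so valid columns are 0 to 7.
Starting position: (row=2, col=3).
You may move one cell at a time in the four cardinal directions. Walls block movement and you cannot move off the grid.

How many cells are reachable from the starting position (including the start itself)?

Answer: Reachable cells: 91

Derivation:
BFS flood-fill from (row=2, col=3):
  Distance 0: (row=2, col=3)
  Distance 1: (row=1, col=3), (row=2, col=2), (row=2, col=4), (row=3, col=3)
  Distance 2: (row=0, col=3), (row=1, col=2), (row=1, col=4), (row=2, col=5), (row=3, col=2), (row=3, col=4), (row=4, col=3)
  Distance 3: (row=0, col=2), (row=0, col=4), (row=1, col=1), (row=1, col=5), (row=2, col=6), (row=3, col=1), (row=3, col=5), (row=4, col=2), (row=5, col=3)
  Distance 4: (row=0, col=1), (row=0, col=5), (row=1, col=0), (row=1, col=6), (row=2, col=7), (row=3, col=0), (row=3, col=6), (row=4, col=1), (row=5, col=2), (row=5, col=4), (row=6, col=3)
  Distance 5: (row=0, col=0), (row=0, col=6), (row=1, col=7), (row=2, col=0), (row=3, col=7), (row=4, col=0), (row=4, col=6), (row=5, col=1), (row=5, col=5), (row=6, col=2), (row=6, col=4), (row=7, col=3)
  Distance 6: (row=0, col=7), (row=4, col=7), (row=5, col=0), (row=5, col=6), (row=6, col=5), (row=7, col=2), (row=7, col=4), (row=8, col=3)
  Distance 7: (row=5, col=7), (row=6, col=0), (row=6, col=6), (row=7, col=1), (row=7, col=5), (row=8, col=2), (row=8, col=4), (row=9, col=3)
  Distance 8: (row=6, col=7), (row=7, col=0), (row=7, col=6), (row=8, col=1), (row=8, col=5), (row=9, col=2), (row=9, col=4), (row=10, col=3)
  Distance 9: (row=7, col=7), (row=8, col=0), (row=8, col=6), (row=9, col=1), (row=9, col=5), (row=10, col=2), (row=10, col=4), (row=11, col=3)
  Distance 10: (row=9, col=0), (row=9, col=6), (row=10, col=1), (row=10, col=5), (row=11, col=2), (row=11, col=4)
  Distance 11: (row=9, col=7), (row=10, col=0), (row=10, col=6), (row=11, col=1), (row=11, col=5)
  Distance 12: (row=10, col=7), (row=11, col=0), (row=11, col=6)
  Distance 13: (row=11, col=7)
Total reachable: 91 (grid has 91 open cells total)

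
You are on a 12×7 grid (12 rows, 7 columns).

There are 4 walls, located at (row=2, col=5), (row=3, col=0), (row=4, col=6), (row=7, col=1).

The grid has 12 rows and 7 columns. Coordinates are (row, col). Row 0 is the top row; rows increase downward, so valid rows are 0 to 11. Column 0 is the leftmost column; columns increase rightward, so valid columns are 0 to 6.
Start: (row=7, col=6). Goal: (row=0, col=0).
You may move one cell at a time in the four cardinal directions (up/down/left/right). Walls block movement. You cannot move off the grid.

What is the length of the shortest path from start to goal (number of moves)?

BFS from (row=7, col=6) until reaching (row=0, col=0):
  Distance 0: (row=7, col=6)
  Distance 1: (row=6, col=6), (row=7, col=5), (row=8, col=6)
  Distance 2: (row=5, col=6), (row=6, col=5), (row=7, col=4), (row=8, col=5), (row=9, col=6)
  Distance 3: (row=5, col=5), (row=6, col=4), (row=7, col=3), (row=8, col=4), (row=9, col=5), (row=10, col=6)
  Distance 4: (row=4, col=5), (row=5, col=4), (row=6, col=3), (row=7, col=2), (row=8, col=3), (row=9, col=4), (row=10, col=5), (row=11, col=6)
  Distance 5: (row=3, col=5), (row=4, col=4), (row=5, col=3), (row=6, col=2), (row=8, col=2), (row=9, col=3), (row=10, col=4), (row=11, col=5)
  Distance 6: (row=3, col=4), (row=3, col=6), (row=4, col=3), (row=5, col=2), (row=6, col=1), (row=8, col=1), (row=9, col=2), (row=10, col=3), (row=11, col=4)
  Distance 7: (row=2, col=4), (row=2, col=6), (row=3, col=3), (row=4, col=2), (row=5, col=1), (row=6, col=0), (row=8, col=0), (row=9, col=1), (row=10, col=2), (row=11, col=3)
  Distance 8: (row=1, col=4), (row=1, col=6), (row=2, col=3), (row=3, col=2), (row=4, col=1), (row=5, col=0), (row=7, col=0), (row=9, col=0), (row=10, col=1), (row=11, col=2)
  Distance 9: (row=0, col=4), (row=0, col=6), (row=1, col=3), (row=1, col=5), (row=2, col=2), (row=3, col=1), (row=4, col=0), (row=10, col=0), (row=11, col=1)
  Distance 10: (row=0, col=3), (row=0, col=5), (row=1, col=2), (row=2, col=1), (row=11, col=0)
  Distance 11: (row=0, col=2), (row=1, col=1), (row=2, col=0)
  Distance 12: (row=0, col=1), (row=1, col=0)
  Distance 13: (row=0, col=0)  <- goal reached here
One shortest path (13 moves): (row=7, col=6) -> (row=7, col=5) -> (row=7, col=4) -> (row=7, col=3) -> (row=7, col=2) -> (row=6, col=2) -> (row=6, col=1) -> (row=5, col=1) -> (row=4, col=1) -> (row=3, col=1) -> (row=2, col=1) -> (row=2, col=0) -> (row=1, col=0) -> (row=0, col=0)

Answer: Shortest path length: 13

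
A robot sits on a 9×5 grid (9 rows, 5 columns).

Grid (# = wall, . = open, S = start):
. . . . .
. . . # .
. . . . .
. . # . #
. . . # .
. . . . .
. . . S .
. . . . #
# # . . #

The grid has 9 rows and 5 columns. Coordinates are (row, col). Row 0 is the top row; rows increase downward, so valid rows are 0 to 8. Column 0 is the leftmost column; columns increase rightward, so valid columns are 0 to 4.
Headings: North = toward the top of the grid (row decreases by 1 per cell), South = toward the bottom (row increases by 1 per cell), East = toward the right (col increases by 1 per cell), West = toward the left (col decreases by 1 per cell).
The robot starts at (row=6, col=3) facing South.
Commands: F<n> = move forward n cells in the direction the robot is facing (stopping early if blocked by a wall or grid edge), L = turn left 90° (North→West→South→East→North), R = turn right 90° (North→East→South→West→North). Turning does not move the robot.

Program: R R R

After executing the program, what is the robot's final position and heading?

Start: (row=6, col=3), facing South
  R: turn right, now facing West
  R: turn right, now facing North
  R: turn right, now facing East
Final: (row=6, col=3), facing East

Answer: Final position: (row=6, col=3), facing East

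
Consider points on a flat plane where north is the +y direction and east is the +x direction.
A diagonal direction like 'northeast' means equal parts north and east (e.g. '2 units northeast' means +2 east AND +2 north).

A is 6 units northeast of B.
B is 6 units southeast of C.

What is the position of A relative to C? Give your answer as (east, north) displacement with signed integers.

Answer: A is at (east=12, north=0) relative to C.

Derivation:
Place C at the origin (east=0, north=0).
  B is 6 units southeast of C: delta (east=+6, north=-6); B at (east=6, north=-6).
  A is 6 units northeast of B: delta (east=+6, north=+6); A at (east=12, north=0).
Therefore A relative to C: (east=12, north=0).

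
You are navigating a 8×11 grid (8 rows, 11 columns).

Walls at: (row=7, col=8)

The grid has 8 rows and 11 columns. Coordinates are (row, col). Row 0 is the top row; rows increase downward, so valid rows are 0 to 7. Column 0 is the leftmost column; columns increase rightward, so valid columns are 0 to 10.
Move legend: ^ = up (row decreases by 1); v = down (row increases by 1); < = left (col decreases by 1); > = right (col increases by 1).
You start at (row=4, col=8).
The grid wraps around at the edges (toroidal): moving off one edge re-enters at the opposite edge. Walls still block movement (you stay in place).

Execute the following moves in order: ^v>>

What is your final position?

Answer: Final position: (row=4, col=10)

Derivation:
Start: (row=4, col=8)
  ^ (up): (row=4, col=8) -> (row=3, col=8)
  v (down): (row=3, col=8) -> (row=4, col=8)
  > (right): (row=4, col=8) -> (row=4, col=9)
  > (right): (row=4, col=9) -> (row=4, col=10)
Final: (row=4, col=10)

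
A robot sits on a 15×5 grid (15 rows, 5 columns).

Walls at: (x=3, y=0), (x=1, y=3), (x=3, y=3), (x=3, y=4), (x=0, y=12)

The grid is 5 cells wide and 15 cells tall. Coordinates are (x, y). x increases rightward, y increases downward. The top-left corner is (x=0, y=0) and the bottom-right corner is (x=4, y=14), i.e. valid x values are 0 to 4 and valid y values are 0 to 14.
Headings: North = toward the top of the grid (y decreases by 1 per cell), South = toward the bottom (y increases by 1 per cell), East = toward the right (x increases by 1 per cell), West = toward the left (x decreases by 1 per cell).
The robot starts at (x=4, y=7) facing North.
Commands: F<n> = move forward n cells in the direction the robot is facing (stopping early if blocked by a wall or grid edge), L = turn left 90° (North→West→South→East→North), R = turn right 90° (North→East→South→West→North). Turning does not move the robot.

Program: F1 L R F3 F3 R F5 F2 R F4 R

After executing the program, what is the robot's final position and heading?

Start: (x=4, y=7), facing North
  F1: move forward 1, now at (x=4, y=6)
  L: turn left, now facing West
  R: turn right, now facing North
  F3: move forward 3, now at (x=4, y=3)
  F3: move forward 3, now at (x=4, y=0)
  R: turn right, now facing East
  F5: move forward 0/5 (blocked), now at (x=4, y=0)
  F2: move forward 0/2 (blocked), now at (x=4, y=0)
  R: turn right, now facing South
  F4: move forward 4, now at (x=4, y=4)
  R: turn right, now facing West
Final: (x=4, y=4), facing West

Answer: Final position: (x=4, y=4), facing West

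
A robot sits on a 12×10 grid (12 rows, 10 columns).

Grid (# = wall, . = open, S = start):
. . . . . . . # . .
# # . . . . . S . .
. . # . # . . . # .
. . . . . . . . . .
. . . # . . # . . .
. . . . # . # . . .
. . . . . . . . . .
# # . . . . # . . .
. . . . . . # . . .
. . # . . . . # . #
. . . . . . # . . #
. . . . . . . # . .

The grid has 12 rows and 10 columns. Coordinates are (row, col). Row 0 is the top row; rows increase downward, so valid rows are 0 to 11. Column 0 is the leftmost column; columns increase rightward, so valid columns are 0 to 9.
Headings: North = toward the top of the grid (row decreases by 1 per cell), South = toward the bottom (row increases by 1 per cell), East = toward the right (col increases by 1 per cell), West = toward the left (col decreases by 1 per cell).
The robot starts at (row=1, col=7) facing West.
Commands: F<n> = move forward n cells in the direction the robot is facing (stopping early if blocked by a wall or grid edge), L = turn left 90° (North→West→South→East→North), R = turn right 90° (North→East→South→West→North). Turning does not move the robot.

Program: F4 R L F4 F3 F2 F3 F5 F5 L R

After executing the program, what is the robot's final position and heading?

Answer: Final position: (row=1, col=2), facing West

Derivation:
Start: (row=1, col=7), facing West
  F4: move forward 4, now at (row=1, col=3)
  R: turn right, now facing North
  L: turn left, now facing West
  F4: move forward 1/4 (blocked), now at (row=1, col=2)
  F3: move forward 0/3 (blocked), now at (row=1, col=2)
  F2: move forward 0/2 (blocked), now at (row=1, col=2)
  F3: move forward 0/3 (blocked), now at (row=1, col=2)
  F5: move forward 0/5 (blocked), now at (row=1, col=2)
  F5: move forward 0/5 (blocked), now at (row=1, col=2)
  L: turn left, now facing South
  R: turn right, now facing West
Final: (row=1, col=2), facing West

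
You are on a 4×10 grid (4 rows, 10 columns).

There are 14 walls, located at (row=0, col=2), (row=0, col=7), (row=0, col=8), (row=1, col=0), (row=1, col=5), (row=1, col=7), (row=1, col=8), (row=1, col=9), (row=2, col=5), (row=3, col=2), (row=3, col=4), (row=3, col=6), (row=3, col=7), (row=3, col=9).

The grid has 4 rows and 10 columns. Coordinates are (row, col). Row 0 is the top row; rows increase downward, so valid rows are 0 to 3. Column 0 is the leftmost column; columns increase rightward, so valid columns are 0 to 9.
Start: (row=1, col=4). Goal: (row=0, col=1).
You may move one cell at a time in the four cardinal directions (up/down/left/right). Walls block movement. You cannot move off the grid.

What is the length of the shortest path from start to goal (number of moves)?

BFS from (row=1, col=4) until reaching (row=0, col=1):
  Distance 0: (row=1, col=4)
  Distance 1: (row=0, col=4), (row=1, col=3), (row=2, col=4)
  Distance 2: (row=0, col=3), (row=0, col=5), (row=1, col=2), (row=2, col=3)
  Distance 3: (row=0, col=6), (row=1, col=1), (row=2, col=2), (row=3, col=3)
  Distance 4: (row=0, col=1), (row=1, col=6), (row=2, col=1)  <- goal reached here
One shortest path (4 moves): (row=1, col=4) -> (row=1, col=3) -> (row=1, col=2) -> (row=1, col=1) -> (row=0, col=1)

Answer: Shortest path length: 4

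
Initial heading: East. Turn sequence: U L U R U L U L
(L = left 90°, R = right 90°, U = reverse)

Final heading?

Answer: Final heading: West

Derivation:
Start: East
  U (U-turn (180°)) -> West
  L (left (90° counter-clockwise)) -> South
  U (U-turn (180°)) -> North
  R (right (90° clockwise)) -> East
  U (U-turn (180°)) -> West
  L (left (90° counter-clockwise)) -> South
  U (U-turn (180°)) -> North
  L (left (90° counter-clockwise)) -> West
Final: West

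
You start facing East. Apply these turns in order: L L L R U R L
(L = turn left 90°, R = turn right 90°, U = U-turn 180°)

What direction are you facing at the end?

Start: East
  L (left (90° counter-clockwise)) -> North
  L (left (90° counter-clockwise)) -> West
  L (left (90° counter-clockwise)) -> South
  R (right (90° clockwise)) -> West
  U (U-turn (180°)) -> East
  R (right (90° clockwise)) -> South
  L (left (90° counter-clockwise)) -> East
Final: East

Answer: Final heading: East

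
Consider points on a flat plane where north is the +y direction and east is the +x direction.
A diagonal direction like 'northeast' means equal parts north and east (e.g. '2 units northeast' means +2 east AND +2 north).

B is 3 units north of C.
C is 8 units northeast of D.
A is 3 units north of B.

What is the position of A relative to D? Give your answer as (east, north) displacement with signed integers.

Answer: A is at (east=8, north=14) relative to D.

Derivation:
Place D at the origin (east=0, north=0).
  C is 8 units northeast of D: delta (east=+8, north=+8); C at (east=8, north=8).
  B is 3 units north of C: delta (east=+0, north=+3); B at (east=8, north=11).
  A is 3 units north of B: delta (east=+0, north=+3); A at (east=8, north=14).
Therefore A relative to D: (east=8, north=14).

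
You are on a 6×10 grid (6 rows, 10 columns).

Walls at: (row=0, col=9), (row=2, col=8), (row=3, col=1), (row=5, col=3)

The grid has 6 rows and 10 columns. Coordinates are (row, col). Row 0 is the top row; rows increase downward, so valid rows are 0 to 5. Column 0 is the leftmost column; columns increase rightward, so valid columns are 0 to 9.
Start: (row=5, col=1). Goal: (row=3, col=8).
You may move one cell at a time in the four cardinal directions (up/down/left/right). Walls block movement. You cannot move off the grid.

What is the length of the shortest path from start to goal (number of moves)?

Answer: Shortest path length: 9

Derivation:
BFS from (row=5, col=1) until reaching (row=3, col=8):
  Distance 0: (row=5, col=1)
  Distance 1: (row=4, col=1), (row=5, col=0), (row=5, col=2)
  Distance 2: (row=4, col=0), (row=4, col=2)
  Distance 3: (row=3, col=0), (row=3, col=2), (row=4, col=3)
  Distance 4: (row=2, col=0), (row=2, col=2), (row=3, col=3), (row=4, col=4)
  Distance 5: (row=1, col=0), (row=1, col=2), (row=2, col=1), (row=2, col=3), (row=3, col=4), (row=4, col=5), (row=5, col=4)
  Distance 6: (row=0, col=0), (row=0, col=2), (row=1, col=1), (row=1, col=3), (row=2, col=4), (row=3, col=5), (row=4, col=6), (row=5, col=5)
  Distance 7: (row=0, col=1), (row=0, col=3), (row=1, col=4), (row=2, col=5), (row=3, col=6), (row=4, col=7), (row=5, col=6)
  Distance 8: (row=0, col=4), (row=1, col=5), (row=2, col=6), (row=3, col=7), (row=4, col=8), (row=5, col=7)
  Distance 9: (row=0, col=5), (row=1, col=6), (row=2, col=7), (row=3, col=8), (row=4, col=9), (row=5, col=8)  <- goal reached here
One shortest path (9 moves): (row=5, col=1) -> (row=5, col=2) -> (row=4, col=2) -> (row=4, col=3) -> (row=4, col=4) -> (row=4, col=5) -> (row=4, col=6) -> (row=4, col=7) -> (row=4, col=8) -> (row=3, col=8)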